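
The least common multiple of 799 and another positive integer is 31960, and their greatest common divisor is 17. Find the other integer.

gcd × lcm = product of the two integers, so the other integer is (17 × 31960) / 799 = 680.

680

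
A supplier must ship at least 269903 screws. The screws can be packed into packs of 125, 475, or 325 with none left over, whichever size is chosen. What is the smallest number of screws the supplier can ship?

The number of screws must be a common multiple of 125, 475, and 325, so a multiple of their LCM.
125 = 5^3
475 = 5^2 × 19
325 = 5^2 × 13
LCM(125, 475, 325) = 5^3 × 13 × 19 = 30875.
Smallest multiple of 30875 that is ≥ 269903: ⌈269903/30875⌉ × 30875 = 9 × 30875 = 277875.

277875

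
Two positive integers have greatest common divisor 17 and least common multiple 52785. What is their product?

897345

For any two positive integers, gcd × lcm = product = 17 × 52785 = 897345.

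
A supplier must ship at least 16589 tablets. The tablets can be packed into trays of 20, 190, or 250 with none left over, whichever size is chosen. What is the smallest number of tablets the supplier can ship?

19000

The number of tablets must be a common multiple of 20, 190, and 250, so a multiple of their LCM.
20 = 2^2 × 5
190 = 2 × 5 × 19
250 = 2 × 5^3
LCM(20, 190, 250) = 2^2 × 5^3 × 19 = 9500.
Smallest multiple of 9500 that is ≥ 16589: ⌈16589/9500⌉ × 9500 = 2 × 9500 = 19000.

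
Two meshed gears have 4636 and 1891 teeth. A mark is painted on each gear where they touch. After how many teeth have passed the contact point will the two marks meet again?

They coincide at every common multiple of the periods; the first is the LCM.
4636 = 2^2 × 19 × 61
1891 = 31 × 61
LCM(4636, 1891) = 2^2 × 19 × 31 × 61 = 143716.

143716 teeth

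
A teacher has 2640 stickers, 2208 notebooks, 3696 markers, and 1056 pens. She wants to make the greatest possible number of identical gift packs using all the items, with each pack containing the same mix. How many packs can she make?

48 packs

The pack count must divide each quantity, so the greatest is gcd(2640, 2208, 3696, 1056).
2640 = 2^4 × 3 × 5 × 11
2208 = 2^5 × 3 × 23
3696 = 2^4 × 3 × 7 × 11
1056 = 2^5 × 3 × 11
gcd(2640, 2208, 3696, 1056) = 2^4 × 3 = 48.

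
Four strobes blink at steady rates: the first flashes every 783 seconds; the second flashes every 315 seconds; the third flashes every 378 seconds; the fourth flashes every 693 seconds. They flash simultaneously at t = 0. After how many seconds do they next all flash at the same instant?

We need the least common multiple of the intervals.
783 = 3^3 × 29
315 = 3^2 × 5 × 7
378 = 2 × 3^3 × 7
693 = 3^2 × 7 × 11
LCM(783, 315, 378, 693) = 2 × 3^3 × 5 × 7 × 11 × 29 = 602910.

602910 seconds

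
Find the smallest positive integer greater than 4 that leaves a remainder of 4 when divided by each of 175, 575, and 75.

N − 4 must be a common multiple of 175, 575, and 75.
175 = 5^2 × 7
575 = 5^2 × 23
75 = 3 × 5^2
LCM(175, 575, 75) = 3 × 5^2 × 7 × 23 = 12075.
Smallest N > 4 is LCM + 4 = 12075 + 4 = 12079.

12079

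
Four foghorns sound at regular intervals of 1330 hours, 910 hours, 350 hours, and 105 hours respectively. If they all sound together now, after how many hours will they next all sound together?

259350 hours

They coincide at every common multiple of the periods; the first is the LCM.
1330 = 2 × 5 × 7 × 19
910 = 2 × 5 × 7 × 13
350 = 2 × 5^2 × 7
105 = 3 × 5 × 7
LCM(1330, 910, 350, 105) = 2 × 3 × 5^2 × 7 × 13 × 19 = 259350.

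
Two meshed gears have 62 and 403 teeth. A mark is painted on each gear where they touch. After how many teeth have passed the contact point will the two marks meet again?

They coincide at every common multiple of the periods; the first is the LCM.
62 = 2 × 31
403 = 13 × 31
LCM(62, 403) = 2 × 13 × 31 = 806.

806 teeth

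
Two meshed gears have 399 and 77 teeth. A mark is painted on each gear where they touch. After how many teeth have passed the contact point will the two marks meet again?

4389 teeth

The first simultaneous occurrence is after LCM of the individual periods.
399 = 3 × 7 × 19
77 = 7 × 11
LCM(399, 77) = 3 × 7 × 11 × 19 = 4389.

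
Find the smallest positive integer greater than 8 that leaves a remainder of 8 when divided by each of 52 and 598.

1204

N − 8 must be a common multiple of 52 and 598.
52 = 2^2 × 13
598 = 2 × 13 × 23
LCM(52, 598) = 2^2 × 13 × 23 = 1196.
Smallest N > 8 is LCM + 8 = 1196 + 8 = 1204.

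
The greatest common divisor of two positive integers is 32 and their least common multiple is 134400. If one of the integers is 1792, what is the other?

2400

For two integers, gcd × lcm = product, so the other is (32 × 134400) / 1792 = 4300800 / 1792 = 2400.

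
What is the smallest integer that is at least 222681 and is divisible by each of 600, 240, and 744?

223200

The integer must be a common multiple of 600, 240, and 744, so a multiple of their LCM.
600 = 2^3 × 3 × 5^2
240 = 2^4 × 3 × 5
744 = 2^3 × 3 × 31
LCM(600, 240, 744) = 2^4 × 3 × 5^2 × 31 = 37200.
Smallest multiple of 37200 that is ≥ 222681: ⌈222681/37200⌉ × 37200 = 6 × 37200 = 223200.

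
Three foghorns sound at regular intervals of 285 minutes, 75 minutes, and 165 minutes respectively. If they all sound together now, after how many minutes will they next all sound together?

They coincide at every common multiple of the periods; the first is the LCM.
285 = 3 × 5 × 19
75 = 3 × 5^2
165 = 3 × 5 × 11
LCM(285, 75, 165) = 3 × 5^2 × 11 × 19 = 15675.

15675 minutes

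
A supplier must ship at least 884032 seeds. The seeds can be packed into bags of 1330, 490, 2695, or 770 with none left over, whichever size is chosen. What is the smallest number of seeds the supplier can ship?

921690

The number of seeds must be a common multiple of 1330, 490, 2695, and 770, so a multiple of their LCM.
1330 = 2 × 5 × 7 × 19
490 = 2 × 5 × 7^2
2695 = 5 × 7^2 × 11
770 = 2 × 5 × 7 × 11
LCM(1330, 490, 2695, 770) = 2 × 5 × 7^2 × 11 × 19 = 102410.
Smallest multiple of 102410 that is ≥ 884032: ⌈884032/102410⌉ × 102410 = 9 × 102410 = 921690.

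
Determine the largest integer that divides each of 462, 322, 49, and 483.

462 = 2 × 3 × 7 × 11
322 = 2 × 7 × 23
49 = 7^2
483 = 3 × 7 × 23
gcd(462, 322, 49, 483) = 7.

7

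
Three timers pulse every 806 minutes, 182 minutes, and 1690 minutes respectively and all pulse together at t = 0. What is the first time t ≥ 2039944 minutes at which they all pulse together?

2200380 minutes

Joint pulses occur at multiples of LCM(806, 182, 1690).
806 = 2 × 13 × 31
182 = 2 × 7 × 13
1690 = 2 × 5 × 13^2
LCM(806, 182, 1690) = 2 × 5 × 7 × 13^2 × 31 = 366730.
Smallest multiple of 366730 that is ≥ 2039944: ⌈2039944/366730⌉ × 366730 = 6 × 366730 = 2200380.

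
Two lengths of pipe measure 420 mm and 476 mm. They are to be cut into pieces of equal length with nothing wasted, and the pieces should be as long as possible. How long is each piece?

28 mm

By the Euclidean algorithm:
476 = 1 × 420 + 56
420 = 7 × 56 + 28
56 = 2 × 28 + 0
gcd(420, 476) = 28.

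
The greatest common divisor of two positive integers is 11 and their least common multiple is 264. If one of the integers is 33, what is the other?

88

For two integers, gcd × lcm = product, so the other is (11 × 264) / 33 = 2904 / 33 = 88.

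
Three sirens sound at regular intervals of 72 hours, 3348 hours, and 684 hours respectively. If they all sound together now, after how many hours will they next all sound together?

The first simultaneous occurrence is after LCM of the individual periods.
72 = 2^3 × 3^2
3348 = 2^2 × 3^3 × 31
684 = 2^2 × 3^2 × 19
LCM(72, 3348, 684) = 2^3 × 3^3 × 19 × 31 = 127224.

127224 hours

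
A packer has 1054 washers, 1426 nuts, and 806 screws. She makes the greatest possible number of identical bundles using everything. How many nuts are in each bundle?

23

Number of bundles = gcd(1054, 1426, 806).
1054 = 2 × 17 × 31
1426 = 2 × 23 × 31
806 = 2 × 13 × 31
gcd(1054, 1426, 806) = 2 × 31 = 62.
nuts per bundle = 1426 / 62 = 23.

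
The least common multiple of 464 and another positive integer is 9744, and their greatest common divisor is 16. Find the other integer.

gcd × lcm = product of the two integers, so the other integer is (16 × 9744) / 464 = 336.

336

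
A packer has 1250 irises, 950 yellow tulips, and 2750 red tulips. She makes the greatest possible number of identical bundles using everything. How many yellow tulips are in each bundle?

19

Number of bundles = gcd(1250, 950, 2750).
1250 = 2 × 5^4
950 = 2 × 5^2 × 19
2750 = 2 × 5^3 × 11
gcd(1250, 950, 2750) = 2 × 5^2 = 50.
yellow tulips per bundle = 950 / 50 = 19.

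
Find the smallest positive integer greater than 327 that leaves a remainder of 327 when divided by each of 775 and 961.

N − 327 must be a common multiple of 775 and 961.
775 = 5^2 × 31
961 = 31^2
LCM(775, 961) = 5^2 × 31^2 = 24025.
Smallest N > 327 is LCM + 327 = 24025 + 327 = 24352.

24352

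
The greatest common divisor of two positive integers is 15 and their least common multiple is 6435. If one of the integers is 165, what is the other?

585

For two integers, gcd × lcm = product, so the other is (15 × 6435) / 165 = 96525 / 165 = 585.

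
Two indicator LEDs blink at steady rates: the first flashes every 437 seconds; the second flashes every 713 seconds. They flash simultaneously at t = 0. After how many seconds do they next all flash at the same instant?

13547 seconds

The first simultaneous occurrence is after LCM of the individual periods.
437 = 19 × 23
713 = 23 × 31
LCM(437, 713) = 19 × 23 × 31 = 13547.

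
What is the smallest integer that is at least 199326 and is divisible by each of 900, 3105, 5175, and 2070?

The integer must be a common multiple of 900, 3105, 5175, and 2070, so a multiple of their LCM.
900 = 2^2 × 3^2 × 5^2
3105 = 3^3 × 5 × 23
5175 = 3^2 × 5^2 × 23
2070 = 2 × 3^2 × 5 × 23
LCM(900, 3105, 5175, 2070) = 2^2 × 3^3 × 5^2 × 23 = 62100.
Smallest multiple of 62100 that is ≥ 199326: ⌈199326/62100⌉ × 62100 = 4 × 62100 = 248400.

248400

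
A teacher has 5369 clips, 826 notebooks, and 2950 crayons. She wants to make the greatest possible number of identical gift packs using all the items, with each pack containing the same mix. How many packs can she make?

The pack count must divide each quantity, so the greatest is gcd(5369, 826, 2950).
5369 = 7 × 13 × 59
826 = 2 × 7 × 59
2950 = 2 × 5^2 × 59
gcd(5369, 826, 2950) = 59.

59 packs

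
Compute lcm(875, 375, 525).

2625

875 = 5^3 × 7
375 = 3 × 5^3
525 = 3 × 5^2 × 7
LCM(875, 375, 525) = 3 × 5^3 × 7 = 2625.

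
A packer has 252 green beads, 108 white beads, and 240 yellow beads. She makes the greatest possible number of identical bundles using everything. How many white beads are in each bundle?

9

Number of bundles = gcd(252, 108, 240).
252 = 2^2 × 3^2 × 7
108 = 2^2 × 3^3
240 = 2^4 × 3 × 5
gcd(252, 108, 240) = 2^2 × 3 = 12.
white beads per bundle = 108 / 12 = 9.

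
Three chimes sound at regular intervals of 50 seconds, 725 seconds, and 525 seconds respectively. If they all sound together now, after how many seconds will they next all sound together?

We need the least common multiple of the intervals.
50 = 2 × 5^2
725 = 5^2 × 29
525 = 3 × 5^2 × 7
LCM(50, 725, 525) = 2 × 3 × 5^2 × 7 × 29 = 30450.

30450 seconds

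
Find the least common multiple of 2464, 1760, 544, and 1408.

2464 = 2^5 × 7 × 11
1760 = 2^5 × 5 × 11
544 = 2^5 × 17
1408 = 2^7 × 11
LCM(2464, 1760, 544, 1408) = 2^7 × 5 × 7 × 11 × 17 = 837760.

837760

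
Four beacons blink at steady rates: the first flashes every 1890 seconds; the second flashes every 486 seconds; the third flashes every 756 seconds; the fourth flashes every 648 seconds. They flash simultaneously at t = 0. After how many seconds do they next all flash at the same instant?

We need the least common multiple of the intervals.
1890 = 2 × 3^3 × 5 × 7
486 = 2 × 3^5
756 = 2^2 × 3^3 × 7
648 = 2^3 × 3^4
LCM(1890, 486, 756, 648) = 2^3 × 3^5 × 5 × 7 = 68040.

68040 seconds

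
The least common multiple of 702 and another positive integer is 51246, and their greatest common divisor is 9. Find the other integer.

657

gcd × lcm = product of the two integers, so the other integer is (9 × 51246) / 702 = 657.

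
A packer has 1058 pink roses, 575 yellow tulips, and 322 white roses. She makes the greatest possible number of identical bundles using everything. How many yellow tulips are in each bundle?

Number of bundles = gcd(1058, 575, 322).
1058 = 2 × 23^2
575 = 5^2 × 23
322 = 2 × 7 × 23
gcd(1058, 575, 322) = 23.
yellow tulips per bundle = 575 / 23 = 25.

25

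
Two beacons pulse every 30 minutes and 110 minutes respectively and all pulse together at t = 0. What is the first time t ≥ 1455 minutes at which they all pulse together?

Joint pulses occur at multiples of LCM(30, 110).
30 = 2 × 3 × 5
110 = 2 × 5 × 11
LCM(30, 110) = 2 × 3 × 5 × 11 = 330.
Smallest multiple of 330 that is ≥ 1455: ⌈1455/330⌉ × 330 = 5 × 330 = 1650.

1650 minutes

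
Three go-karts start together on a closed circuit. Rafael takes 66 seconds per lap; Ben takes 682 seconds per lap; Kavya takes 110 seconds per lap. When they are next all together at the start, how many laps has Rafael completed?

155 laps

All finish a whole number of cycles simultaneously at t = LCM of the periods.
66 = 2 × 3 × 11
682 = 2 × 11 × 31
110 = 2 × 5 × 11
LCM(66, 682, 110) = 2 × 3 × 5 × 11 × 31 = 10230.
Laps for period 66: 10230 / 66 = 155.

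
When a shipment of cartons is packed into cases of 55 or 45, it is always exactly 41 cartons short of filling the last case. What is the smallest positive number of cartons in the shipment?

Being 41 short of a full case of size k means N ≡ −41 (mod k), i.e. N + 41 is a multiple of each size.
55 = 5 × 11
45 = 3^2 × 5
LCM(55, 45) = 3^2 × 5 × 11 = 495.
Smallest positive N is 495 − 41 = 454.

454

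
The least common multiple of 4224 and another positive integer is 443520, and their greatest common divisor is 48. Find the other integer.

5040

gcd × lcm = product of the two integers, so the other integer is (48 × 443520) / 4224 = 5040.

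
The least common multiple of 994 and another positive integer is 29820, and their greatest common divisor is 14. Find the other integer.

420

gcd × lcm = product of the two integers, so the other integer is (14 × 29820) / 994 = 420.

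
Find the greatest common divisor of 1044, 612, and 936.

36

1044 = 2^2 × 3^2 × 29
612 = 2^2 × 3^2 × 17
936 = 2^3 × 3^2 × 13
gcd(1044, 612, 936) = 2^2 × 3^2 = 36.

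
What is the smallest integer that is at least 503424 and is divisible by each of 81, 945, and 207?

521640

The integer must be a common multiple of 81, 945, and 207, so a multiple of their LCM.
81 = 3^4
945 = 3^3 × 5 × 7
207 = 3^2 × 23
LCM(81, 945, 207) = 3^4 × 5 × 7 × 23 = 65205.
Smallest multiple of 65205 that is ≥ 503424: ⌈503424/65205⌉ × 65205 = 8 × 65205 = 521640.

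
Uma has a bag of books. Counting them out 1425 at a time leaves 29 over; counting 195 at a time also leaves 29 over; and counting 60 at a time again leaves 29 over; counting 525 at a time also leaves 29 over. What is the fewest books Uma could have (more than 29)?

N − 29 must be a common multiple of 1425, 195, 60, and 525.
1425 = 3 × 5^2 × 19
195 = 3 × 5 × 13
60 = 2^2 × 3 × 5
525 = 3 × 5^2 × 7
LCM(1425, 195, 60, 525) = 2^2 × 3 × 5^2 × 7 × 13 × 19 = 518700.
Smallest N > 29 is LCM + 29 = 518700 + 29 = 518729.

518729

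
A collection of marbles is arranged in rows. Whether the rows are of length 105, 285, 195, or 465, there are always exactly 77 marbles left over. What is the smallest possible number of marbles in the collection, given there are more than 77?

804062

N − 77 must be a common multiple of 105, 285, 195, and 465.
105 = 3 × 5 × 7
285 = 3 × 5 × 19
195 = 3 × 5 × 13
465 = 3 × 5 × 31
LCM(105, 285, 195, 465) = 3 × 5 × 7 × 13 × 19 × 31 = 803985.
Smallest N > 77 is LCM + 77 = 803985 + 77 = 804062.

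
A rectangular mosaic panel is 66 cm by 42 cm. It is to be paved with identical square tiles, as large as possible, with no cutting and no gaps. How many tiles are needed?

Tile side = gcd(66, 42).
66 = 2 × 3 × 11
42 = 2 × 3 × 7
gcd(66, 42) = 2 × 3 = 6.
Tiles: (66/6) × (42/6) = 11 × 7 = 77.

77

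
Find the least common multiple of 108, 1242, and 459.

42228

108 = 2^2 × 3^3
1242 = 2 × 3^3 × 23
459 = 3^3 × 17
LCM(108, 1242, 459) = 2^2 × 3^3 × 17 × 23 = 42228.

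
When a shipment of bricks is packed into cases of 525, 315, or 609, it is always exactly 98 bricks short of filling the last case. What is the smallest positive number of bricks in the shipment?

Being 98 short of a full case of size k means N ≡ −98 (mod k), i.e. N + 98 is a multiple of each size.
525 = 3 × 5^2 × 7
315 = 3^2 × 5 × 7
609 = 3 × 7 × 29
LCM(525, 315, 609) = 3^2 × 5^2 × 7 × 29 = 45675.
Smallest positive N is 45675 − 98 = 45577.

45577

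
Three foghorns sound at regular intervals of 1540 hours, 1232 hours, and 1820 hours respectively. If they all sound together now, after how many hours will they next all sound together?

The first simultaneous occurrence is after LCM of the individual periods.
1540 = 2^2 × 5 × 7 × 11
1232 = 2^4 × 7 × 11
1820 = 2^2 × 5 × 7 × 13
LCM(1540, 1232, 1820) = 2^4 × 5 × 7 × 11 × 13 = 80080.

80080 hours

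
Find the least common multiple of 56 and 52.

728

56 = 2^3 × 7
52 = 2^2 × 13
LCM(56, 52) = 2^3 × 7 × 13 = 728.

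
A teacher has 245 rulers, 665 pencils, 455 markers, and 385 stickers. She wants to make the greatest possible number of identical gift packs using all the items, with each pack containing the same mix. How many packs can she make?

35 packs

The pack count must divide each quantity, so the greatest is gcd(245, 665, 455, 385).
245 = 5 × 7^2
665 = 5 × 7 × 19
455 = 5 × 7 × 13
385 = 5 × 7 × 11
gcd(245, 665, 455, 385) = 5 × 7 = 35.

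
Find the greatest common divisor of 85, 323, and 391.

85 = 5 × 17
323 = 17 × 19
391 = 17 × 23
gcd(85, 323, 391) = 17.

17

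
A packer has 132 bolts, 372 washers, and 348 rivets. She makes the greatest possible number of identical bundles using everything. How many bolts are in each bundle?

11

Number of bundles = gcd(132, 372, 348).
132 = 2^2 × 3 × 11
372 = 2^2 × 3 × 31
348 = 2^2 × 3 × 29
gcd(132, 372, 348) = 2^2 × 3 = 12.
bolts per bundle = 132 / 12 = 11.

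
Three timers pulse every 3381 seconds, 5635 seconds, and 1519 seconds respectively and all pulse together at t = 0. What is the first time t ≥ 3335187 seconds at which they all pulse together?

Joint pulses occur at multiples of LCM(3381, 5635, 1519).
3381 = 3 × 7^2 × 23
5635 = 5 × 7^2 × 23
1519 = 7^2 × 31
LCM(3381, 5635, 1519) = 3 × 5 × 7^2 × 23 × 31 = 524055.
Smallest multiple of 524055 that is ≥ 3335187: ⌈3335187/524055⌉ × 524055 = 7 × 524055 = 3668385.

3668385 seconds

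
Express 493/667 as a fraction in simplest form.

493 = 17 × 29
667 = 23 × 29
gcd(493, 667) = 29.
Divide numerator and denominator by 29: 493/667 = 17/23.

17/23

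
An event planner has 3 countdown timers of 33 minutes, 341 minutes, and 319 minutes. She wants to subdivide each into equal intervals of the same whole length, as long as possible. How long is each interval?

The interval must divide each timer length; the longest such is the gcd.
33 = 3 × 11
341 = 11 × 31
319 = 11 × 29
gcd(33, 341, 319) = 11.

11 minutes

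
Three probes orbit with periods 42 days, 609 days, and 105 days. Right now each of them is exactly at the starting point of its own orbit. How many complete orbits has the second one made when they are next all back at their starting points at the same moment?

They are all back at their starting positions together after one LCM of the periods.
42 = 2 × 3 × 7
609 = 3 × 7 × 29
105 = 3 × 5 × 7
LCM(42, 609, 105) = 2 × 3 × 5 × 7 × 29 = 6090.
Orbits for period 609: 6090 / 609 = 10.

10 orbits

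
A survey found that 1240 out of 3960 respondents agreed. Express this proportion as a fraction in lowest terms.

1240 = 2^3 × 5 × 31
3960 = 2^3 × 3^2 × 5 × 11
gcd(1240, 3960) = 2^3 × 5 = 40.
Divide numerator and denominator by 40: 1240/3960 = 31/99.

31/99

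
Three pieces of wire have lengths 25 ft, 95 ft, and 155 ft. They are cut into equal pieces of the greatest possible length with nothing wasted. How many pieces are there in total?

Piece length = gcd(25, 95, 155).
25 = 5^2
95 = 5 × 19
155 = 5 × 31
gcd(25, 95, 155) = 5.
Total pieces = 25/5 + 95/5 + 155/5 = 5 + 19 + 31 = 55.

55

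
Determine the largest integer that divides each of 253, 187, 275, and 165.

11

253 = 11 × 23
187 = 11 × 17
275 = 5^2 × 11
165 = 3 × 5 × 11
gcd(253, 187, 275, 165) = 11.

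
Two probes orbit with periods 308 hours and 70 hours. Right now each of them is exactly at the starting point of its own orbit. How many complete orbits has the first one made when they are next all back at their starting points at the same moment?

5 orbits

They are all back at their starting positions together after one LCM of the periods.
308 = 2^2 × 7 × 11
70 = 2 × 5 × 7
LCM(308, 70) = 2^2 × 5 × 7 × 11 = 1540.
Orbits for period 308: 1540 / 308 = 5.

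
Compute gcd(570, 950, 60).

570 = 2 × 3 × 5 × 19
950 = 2 × 5^2 × 19
60 = 2^2 × 3 × 5
gcd(570, 950, 60) = 2 × 5 = 10.

10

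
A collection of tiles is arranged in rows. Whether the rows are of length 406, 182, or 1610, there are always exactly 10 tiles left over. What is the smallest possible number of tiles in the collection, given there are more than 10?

N − 10 must be a common multiple of 406, 182, and 1610.
406 = 2 × 7 × 29
182 = 2 × 7 × 13
1610 = 2 × 5 × 7 × 23
LCM(406, 182, 1610) = 2 × 5 × 7 × 13 × 23 × 29 = 606970.
Smallest N > 10 is LCM + 10 = 606970 + 10 = 606980.

606980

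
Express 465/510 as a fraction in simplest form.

31/34

465 = 3 × 5 × 31
510 = 2 × 3 × 5 × 17
gcd(465, 510) = 3 × 5 = 15.
Divide numerator and denominator by 15: 465/510 = 31/34.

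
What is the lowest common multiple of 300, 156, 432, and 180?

300 = 2^2 × 3 × 5^2
156 = 2^2 × 3 × 13
432 = 2^4 × 3^3
180 = 2^2 × 3^2 × 5
LCM(300, 156, 432, 180) = 2^4 × 3^3 × 5^2 × 13 = 140400.

140400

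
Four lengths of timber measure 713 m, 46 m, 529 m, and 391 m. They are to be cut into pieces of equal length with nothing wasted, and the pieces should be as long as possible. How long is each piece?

23 m

Each piece length must divide every original length, so the longest possible is gcd(713, 46, 529, 391).
713 = 23 × 31
46 = 2 × 23
529 = 23^2
391 = 17 × 23
gcd(713, 46, 529, 391) = 23.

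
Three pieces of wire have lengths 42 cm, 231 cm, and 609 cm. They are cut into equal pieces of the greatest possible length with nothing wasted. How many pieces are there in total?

42

Piece length = gcd(42, 231, 609).
42 = 2 × 3 × 7
231 = 3 × 7 × 11
609 = 3 × 7 × 29
gcd(42, 231, 609) = 3 × 7 = 21.
Total pieces = 42/21 + 231/21 + 609/21 = 2 + 11 + 29 = 42.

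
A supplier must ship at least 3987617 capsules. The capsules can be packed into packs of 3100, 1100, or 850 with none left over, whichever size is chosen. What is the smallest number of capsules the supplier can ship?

4057900

The number of capsules must be a common multiple of 3100, 1100, and 850, so a multiple of their LCM.
3100 = 2^2 × 5^2 × 31
1100 = 2^2 × 5^2 × 11
850 = 2 × 5^2 × 17
LCM(3100, 1100, 850) = 2^2 × 5^2 × 11 × 17 × 31 = 579700.
Smallest multiple of 579700 that is ≥ 3987617: ⌈3987617/579700⌉ × 579700 = 7 × 579700 = 4057900.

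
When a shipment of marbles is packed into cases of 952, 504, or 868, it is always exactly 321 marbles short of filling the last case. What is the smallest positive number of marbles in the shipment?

265287

Being 321 short of a full case of size k means N ≡ −321 (mod k), i.e. N + 321 is a multiple of each size.
952 = 2^3 × 7 × 17
504 = 2^3 × 3^2 × 7
868 = 2^2 × 7 × 31
LCM(952, 504, 868) = 2^3 × 3^2 × 7 × 17 × 31 = 265608.
Smallest positive N is 265608 − 321 = 265287.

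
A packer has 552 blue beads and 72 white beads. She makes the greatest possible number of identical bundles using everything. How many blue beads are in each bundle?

Number of bundles = gcd(552, 72).
552 = 2^3 × 3 × 23
72 = 2^3 × 3^2
gcd(552, 72) = 2^3 × 3 = 24.
blue beads per bundle = 552 / 24 = 23.

23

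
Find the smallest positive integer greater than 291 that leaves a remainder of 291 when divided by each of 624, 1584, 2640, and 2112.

N − 291 must be a common multiple of 624, 1584, 2640, and 2112.
624 = 2^4 × 3 × 13
1584 = 2^4 × 3^2 × 11
2640 = 2^4 × 3 × 5 × 11
2112 = 2^6 × 3 × 11
LCM(624, 1584, 2640, 2112) = 2^6 × 3^2 × 5 × 11 × 13 = 411840.
Smallest N > 291 is LCM + 291 = 411840 + 291 = 412131.

412131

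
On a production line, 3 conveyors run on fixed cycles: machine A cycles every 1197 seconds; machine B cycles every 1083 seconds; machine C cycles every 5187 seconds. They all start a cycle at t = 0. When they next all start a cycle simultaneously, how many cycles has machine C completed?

The first common completion time is the LCM of the periods.
1197 = 3^2 × 7 × 19
1083 = 3 × 19^2
5187 = 3 × 7 × 13 × 19
LCM(1197, 1083, 5187) = 3^2 × 7 × 13 × 19^2 = 295659.
Cycles for period 5187: 295659 / 5187 = 57.

57 cycles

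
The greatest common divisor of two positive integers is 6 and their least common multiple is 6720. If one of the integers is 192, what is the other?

For two integers, gcd × lcm = product, so the other is (6 × 6720) / 192 = 40320 / 192 = 210.

210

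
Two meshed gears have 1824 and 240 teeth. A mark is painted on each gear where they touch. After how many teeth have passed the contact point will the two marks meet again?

We need the least common multiple of the intervals.
1824 = 2^5 × 3 × 19
240 = 2^4 × 3 × 5
LCM(1824, 240) = 2^5 × 3 × 5 × 19 = 9120.

9120 teeth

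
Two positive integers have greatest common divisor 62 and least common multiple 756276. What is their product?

For any two positive integers, gcd × lcm = product = 62 × 756276 = 46889112.

46889112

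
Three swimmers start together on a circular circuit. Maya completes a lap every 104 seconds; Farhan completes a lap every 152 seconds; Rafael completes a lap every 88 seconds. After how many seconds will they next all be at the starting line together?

We need the least common multiple of the intervals.
104 = 2^3 × 13
152 = 2^3 × 19
88 = 2^3 × 11
LCM(104, 152, 88) = 2^3 × 11 × 13 × 19 = 21736.

21736 seconds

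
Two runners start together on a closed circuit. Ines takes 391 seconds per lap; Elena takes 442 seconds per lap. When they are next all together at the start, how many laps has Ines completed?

26 laps

The first common completion time is the LCM of the periods.
391 = 17 × 23
442 = 2 × 13 × 17
LCM(391, 442) = 2 × 13 × 17 × 23 = 10166.
Laps for period 391: 10166 / 391 = 26.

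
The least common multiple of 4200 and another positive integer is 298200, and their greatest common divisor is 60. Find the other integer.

gcd × lcm = product of the two integers, so the other integer is (60 × 298200) / 4200 = 4260.

4260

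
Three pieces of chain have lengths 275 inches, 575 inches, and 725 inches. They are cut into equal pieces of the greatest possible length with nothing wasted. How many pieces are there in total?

Piece length = gcd(275, 575, 725).
275 = 5^2 × 11
575 = 5^2 × 23
725 = 5^2 × 29
gcd(275, 575, 725) = 5^2 = 25.
Total pieces = 275/25 + 575/25 + 725/25 = 11 + 23 + 29 = 63.

63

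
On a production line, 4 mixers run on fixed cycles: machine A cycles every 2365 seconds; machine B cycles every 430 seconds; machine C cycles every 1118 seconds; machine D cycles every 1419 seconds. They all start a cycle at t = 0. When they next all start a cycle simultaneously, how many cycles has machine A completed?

78 cycles

The first common completion time is the LCM of the periods.
2365 = 5 × 11 × 43
430 = 2 × 5 × 43
1118 = 2 × 13 × 43
1419 = 3 × 11 × 43
LCM(2365, 430, 1118, 1419) = 2 × 3 × 5 × 11 × 13 × 43 = 184470.
Cycles for period 2365: 184470 / 2365 = 78.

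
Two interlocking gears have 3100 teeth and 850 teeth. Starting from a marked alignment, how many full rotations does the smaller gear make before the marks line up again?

All finish a whole number of cycles simultaneously at t = LCM of the periods.
3100 = 2^2 × 5^2 × 31
850 = 2 × 5^2 × 17
LCM(3100, 850) = 2^2 × 5^2 × 17 × 31 = 52700.
Rotations for period 850: 52700 / 850 = 62.

62 rotations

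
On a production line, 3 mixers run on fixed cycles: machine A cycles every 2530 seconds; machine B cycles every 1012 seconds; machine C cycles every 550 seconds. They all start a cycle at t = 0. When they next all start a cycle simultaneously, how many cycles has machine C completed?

They are all back at their starting positions together after one LCM of the periods.
2530 = 2 × 5 × 11 × 23
1012 = 2^2 × 11 × 23
550 = 2 × 5^2 × 11
LCM(2530, 1012, 550) = 2^2 × 5^2 × 11 × 23 = 25300.
Cycles for period 550: 25300 / 550 = 46.

46 cycles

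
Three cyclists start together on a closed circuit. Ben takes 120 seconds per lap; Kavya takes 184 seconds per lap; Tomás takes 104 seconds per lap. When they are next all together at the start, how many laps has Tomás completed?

All finish a whole number of cycles simultaneously at t = LCM of the periods.
120 = 2^3 × 3 × 5
184 = 2^3 × 23
104 = 2^3 × 13
LCM(120, 184, 104) = 2^3 × 3 × 5 × 13 × 23 = 35880.
Laps for period 104: 35880 / 104 = 345.

345 laps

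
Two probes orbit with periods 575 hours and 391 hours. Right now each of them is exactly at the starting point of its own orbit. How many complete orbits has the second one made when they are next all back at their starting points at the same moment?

All finish a whole number of cycles simultaneously at t = LCM of the periods.
575 = 5^2 × 23
391 = 17 × 23
LCM(575, 391) = 5^2 × 17 × 23 = 9775.
Orbits for period 391: 9775 / 391 = 25.

25 orbits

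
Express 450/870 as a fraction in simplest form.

450 = 2 × 3^2 × 5^2
870 = 2 × 3 × 5 × 29
gcd(450, 870) = 2 × 3 × 5 = 30.
Divide numerator and denominator by 30: 450/870 = 15/29.

15/29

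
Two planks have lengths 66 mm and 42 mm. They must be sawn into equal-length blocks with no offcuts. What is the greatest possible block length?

6 mm

The block length must divide every plank, so the greatest is gcd(66, 42).
66 = 2 × 3 × 11
42 = 2 × 3 × 7
gcd(66, 42) = 2 × 3 = 6.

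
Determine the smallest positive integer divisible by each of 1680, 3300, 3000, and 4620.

462000

1680 = 2^4 × 3 × 5 × 7
3300 = 2^2 × 3 × 5^2 × 11
3000 = 2^3 × 3 × 5^3
4620 = 2^2 × 3 × 5 × 7 × 11
LCM(1680, 3300, 3000, 4620) = 2^4 × 3 × 5^3 × 7 × 11 = 462000.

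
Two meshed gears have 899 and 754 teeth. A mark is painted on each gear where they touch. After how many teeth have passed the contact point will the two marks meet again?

They coincide at every common multiple of the periods; the first is the LCM.
899 = 29 × 31
754 = 2 × 13 × 29
LCM(899, 754) = 2 × 13 × 29 × 31 = 23374.

23374 teeth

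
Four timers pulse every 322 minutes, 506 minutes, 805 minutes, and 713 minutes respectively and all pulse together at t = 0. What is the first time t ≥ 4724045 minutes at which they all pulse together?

4941090 minutes

Joint pulses occur at multiples of LCM(322, 506, 805, 713).
322 = 2 × 7 × 23
506 = 2 × 11 × 23
805 = 5 × 7 × 23
713 = 23 × 31
LCM(322, 506, 805, 713) = 2 × 5 × 7 × 11 × 23 × 31 = 549010.
Smallest multiple of 549010 that is ≥ 4724045: ⌈4724045/549010⌉ × 549010 = 9 × 549010 = 4941090.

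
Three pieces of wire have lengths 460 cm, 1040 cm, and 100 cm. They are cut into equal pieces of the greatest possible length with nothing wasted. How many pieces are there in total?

Piece length = gcd(460, 1040, 100).
460 = 2^2 × 5 × 23
1040 = 2^4 × 5 × 13
100 = 2^2 × 5^2
gcd(460, 1040, 100) = 2^2 × 5 = 20.
Total pieces = 460/20 + 1040/20 + 100/20 = 23 + 52 + 5 = 80.

80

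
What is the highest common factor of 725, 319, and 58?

29

725 = 5^2 × 29
319 = 11 × 29
58 = 2 × 29
gcd(725, 319, 58) = 29.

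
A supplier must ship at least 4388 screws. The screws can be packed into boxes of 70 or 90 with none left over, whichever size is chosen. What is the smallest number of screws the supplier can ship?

The number of screws must be a common multiple of 70 and 90, so a multiple of their LCM.
70 = 2 × 5 × 7
90 = 2 × 3^2 × 5
LCM(70, 90) = 2 × 3^2 × 5 × 7 = 630.
Smallest multiple of 630 that is ≥ 4388: ⌈4388/630⌉ × 630 = 7 × 630 = 4410.

4410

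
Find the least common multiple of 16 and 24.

16 = 2^4
24 = 2^3 × 3
LCM(16, 24) = 2^4 × 3 = 48.

48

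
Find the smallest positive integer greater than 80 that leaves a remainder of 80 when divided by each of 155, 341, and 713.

N − 80 must be a common multiple of 155, 341, and 713.
155 = 5 × 31
341 = 11 × 31
713 = 23 × 31
LCM(155, 341, 713) = 5 × 11 × 23 × 31 = 39215.
Smallest N > 80 is LCM + 80 = 39215 + 80 = 39295.

39295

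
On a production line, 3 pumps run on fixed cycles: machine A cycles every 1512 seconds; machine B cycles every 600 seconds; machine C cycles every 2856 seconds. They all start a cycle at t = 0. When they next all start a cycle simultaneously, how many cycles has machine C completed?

The first common completion time is the LCM of the periods.
1512 = 2^3 × 3^3 × 7
600 = 2^3 × 3 × 5^2
2856 = 2^3 × 3 × 7 × 17
LCM(1512, 600, 2856) = 2^3 × 3^3 × 5^2 × 7 × 17 = 642600.
Cycles for period 2856: 642600 / 2856 = 225.

225 cycles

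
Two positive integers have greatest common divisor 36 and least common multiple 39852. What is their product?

For any two positive integers, gcd × lcm = product = 36 × 39852 = 1434672.

1434672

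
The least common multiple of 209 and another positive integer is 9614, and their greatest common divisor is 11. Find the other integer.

gcd × lcm = product of the two integers, so the other integer is (11 × 9614) / 209 = 506.

506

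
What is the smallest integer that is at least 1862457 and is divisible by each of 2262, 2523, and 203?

The integer must be a common multiple of 2262, 2523, and 203, so a multiple of their LCM.
2262 = 2 × 3 × 13 × 29
2523 = 3 × 29^2
203 = 7 × 29
LCM(2262, 2523, 203) = 2 × 3 × 7 × 13 × 29^2 = 459186.
Smallest multiple of 459186 that is ≥ 1862457: ⌈1862457/459186⌉ × 459186 = 5 × 459186 = 2295930.

2295930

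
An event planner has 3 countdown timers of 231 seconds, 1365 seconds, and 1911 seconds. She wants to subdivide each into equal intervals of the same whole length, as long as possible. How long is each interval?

21 seconds

The interval must divide each timer length; the longest such is the gcd.
231 = 3 × 7 × 11
1365 = 3 × 5 × 7 × 13
1911 = 3 × 7^2 × 13
gcd(231, 1365, 1911) = 3 × 7 = 21.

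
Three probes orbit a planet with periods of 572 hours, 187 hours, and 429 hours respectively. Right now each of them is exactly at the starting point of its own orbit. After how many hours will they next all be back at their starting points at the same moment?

29172 hours

The first simultaneous occurrence is after LCM of the individual periods.
572 = 2^2 × 11 × 13
187 = 11 × 17
429 = 3 × 11 × 13
LCM(572, 187, 429) = 2^2 × 3 × 11 × 13 × 17 = 29172.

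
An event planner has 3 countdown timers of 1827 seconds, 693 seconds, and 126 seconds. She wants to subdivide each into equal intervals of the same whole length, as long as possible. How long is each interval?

63 seconds

The interval must divide each timer length; the longest such is the gcd.
1827 = 3^2 × 7 × 29
693 = 3^2 × 7 × 11
126 = 2 × 3^2 × 7
gcd(1827, 693, 126) = 3^2 × 7 = 63.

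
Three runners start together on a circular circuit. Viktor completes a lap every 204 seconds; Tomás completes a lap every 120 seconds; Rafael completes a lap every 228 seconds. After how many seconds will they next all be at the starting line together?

38760 seconds

We need the least common multiple of the intervals.
204 = 2^2 × 3 × 17
120 = 2^3 × 3 × 5
228 = 2^2 × 3 × 19
LCM(204, 120, 228) = 2^3 × 3 × 5 × 17 × 19 = 38760.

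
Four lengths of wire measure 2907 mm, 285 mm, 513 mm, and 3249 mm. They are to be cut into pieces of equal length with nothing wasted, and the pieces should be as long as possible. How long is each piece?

57 mm

Each piece length must divide every original length, so the longest possible is gcd(2907, 285, 513, 3249).
2907 = 3^2 × 17 × 19
285 = 3 × 5 × 19
513 = 3^3 × 19
3249 = 3^2 × 19^2
gcd(2907, 285, 513, 3249) = 3 × 19 = 57.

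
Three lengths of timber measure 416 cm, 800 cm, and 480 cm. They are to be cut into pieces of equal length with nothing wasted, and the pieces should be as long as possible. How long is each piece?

32 cm

Each piece length must divide every original length, so the longest possible is gcd(416, 800, 480).
416 = 2^5 × 13
800 = 2^5 × 5^2
480 = 2^5 × 3 × 5
gcd(416, 800, 480) = 2^5 = 32.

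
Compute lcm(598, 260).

5980

598 = 2 × 13 × 23
260 = 2^2 × 5 × 13
LCM(598, 260) = 2^2 × 5 × 13 × 23 = 5980.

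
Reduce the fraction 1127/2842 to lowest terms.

1127 = 7^2 × 23
2842 = 2 × 7^2 × 29
gcd(1127, 2842) = 7^2 = 49.
Divide numerator and denominator by 49: 1127/2842 = 23/58.

23/58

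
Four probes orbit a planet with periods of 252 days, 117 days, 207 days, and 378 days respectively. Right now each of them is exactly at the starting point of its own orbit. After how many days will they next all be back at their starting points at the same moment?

They coincide at every common multiple of the periods; the first is the LCM.
252 = 2^2 × 3^2 × 7
117 = 3^2 × 13
207 = 3^2 × 23
378 = 2 × 3^3 × 7
LCM(252, 117, 207, 378) = 2^2 × 3^3 × 7 × 13 × 23 = 226044.

226044 days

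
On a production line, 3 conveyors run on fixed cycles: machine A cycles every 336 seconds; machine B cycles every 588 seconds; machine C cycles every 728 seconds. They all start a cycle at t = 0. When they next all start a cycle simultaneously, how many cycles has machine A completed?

91 cycles

They are all back at their starting positions together after one LCM of the periods.
336 = 2^4 × 3 × 7
588 = 2^2 × 3 × 7^2
728 = 2^3 × 7 × 13
LCM(336, 588, 728) = 2^4 × 3 × 7^2 × 13 = 30576.
Cycles for period 336: 30576 / 336 = 91.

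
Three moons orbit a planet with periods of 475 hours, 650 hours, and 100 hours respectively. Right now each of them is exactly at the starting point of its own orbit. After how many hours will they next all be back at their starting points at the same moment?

24700 hours

They coincide at every common multiple of the periods; the first is the LCM.
475 = 5^2 × 19
650 = 2 × 5^2 × 13
100 = 2^2 × 5^2
LCM(475, 650, 100) = 2^2 × 5^2 × 13 × 19 = 24700.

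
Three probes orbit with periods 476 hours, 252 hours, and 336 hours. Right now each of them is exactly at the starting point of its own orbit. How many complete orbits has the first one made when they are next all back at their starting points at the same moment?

They are all back at their starting positions together after one LCM of the periods.
476 = 2^2 × 7 × 17
252 = 2^2 × 3^2 × 7
336 = 2^4 × 3 × 7
LCM(476, 252, 336) = 2^4 × 3^2 × 7 × 17 = 17136.
Orbits for period 476: 17136 / 476 = 36.

36 orbits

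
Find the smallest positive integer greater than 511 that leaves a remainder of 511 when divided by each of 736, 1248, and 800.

N − 511 must be a common multiple of 736, 1248, and 800.
736 = 2^5 × 23
1248 = 2^5 × 3 × 13
800 = 2^5 × 5^2
LCM(736, 1248, 800) = 2^5 × 3 × 5^2 × 13 × 23 = 717600.
Smallest N > 511 is LCM + 511 = 717600 + 511 = 718111.

718111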